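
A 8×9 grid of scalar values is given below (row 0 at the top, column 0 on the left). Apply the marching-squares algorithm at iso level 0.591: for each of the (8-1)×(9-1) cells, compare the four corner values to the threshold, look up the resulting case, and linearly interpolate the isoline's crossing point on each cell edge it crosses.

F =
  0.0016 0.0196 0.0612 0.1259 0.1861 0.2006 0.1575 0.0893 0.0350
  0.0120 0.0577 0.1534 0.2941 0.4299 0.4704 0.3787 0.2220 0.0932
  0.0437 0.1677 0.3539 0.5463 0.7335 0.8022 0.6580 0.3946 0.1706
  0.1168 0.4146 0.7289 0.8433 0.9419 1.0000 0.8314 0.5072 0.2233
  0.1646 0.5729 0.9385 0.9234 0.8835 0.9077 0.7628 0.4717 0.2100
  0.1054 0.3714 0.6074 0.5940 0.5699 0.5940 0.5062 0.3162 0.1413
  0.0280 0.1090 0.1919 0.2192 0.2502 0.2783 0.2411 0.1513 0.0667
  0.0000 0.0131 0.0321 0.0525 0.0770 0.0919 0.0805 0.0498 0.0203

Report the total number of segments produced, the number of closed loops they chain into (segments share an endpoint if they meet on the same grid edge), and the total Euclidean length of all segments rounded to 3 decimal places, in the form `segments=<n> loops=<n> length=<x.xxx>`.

segments=20 loops=1 length=14.913

cell (1,3): code 0100 → (1.531,4.000)–(2.000,3.239)
cell (1,4): code 1100 → (1.363,5.000)–(1.531,4.000)
cell (1,5): code 1100 → (1.760,6.000)–(1.363,5.000)
cell (1,6): code 1000 → (2.000,6.254)–(1.760,6.000)
cell (2,1): code 0100 → (2.632,2.000)–(3.000,1.561)
cell (2,2): code 1100 → (2.151,3.000)–(2.632,2.000)
cell (2,3): code 1110 → (2.000,3.239)–(2.151,3.000)
cell (2,6): code 1001 → (3.000,6.742)–(2.000,6.254)
cell (3,1): code 0110 → (3.000,1.561)–(4.000,1.050)
cell (3,6): code 1001 → (4.000,6.590)–(3.000,6.742)
cell (4,1): code 0110 → (4.000,1.050)–(5.000,1.931)
cell (4,3): code 1011 → (5.000,3.124)–(4.933,4.000)
cell (4,4): code 0111 → (4.933,4.000)–(5.000,4.876)
cell (4,5): code 1011 → (5.000,5.034)–(4.670,6.000)
cell (4,6): code 0001 → (4.670,6.000)–(4.000,6.590)
cell (5,1): code 0010 → (5.000,1.931)–(5.039,2.000)
cell (5,2): code 0011 → (5.039,2.000)–(5.008,3.000)
cell (5,3): code 0001 → (5.008,3.000)–(5.000,3.124)
cell (5,4): code 0010 → (5.000,4.876)–(5.010,5.000)
cell (5,5): code 0001 → (5.010,5.000)–(5.000,5.034)
total: 20 segments, chained into 1 closed loop(s), length Σ = 14.913099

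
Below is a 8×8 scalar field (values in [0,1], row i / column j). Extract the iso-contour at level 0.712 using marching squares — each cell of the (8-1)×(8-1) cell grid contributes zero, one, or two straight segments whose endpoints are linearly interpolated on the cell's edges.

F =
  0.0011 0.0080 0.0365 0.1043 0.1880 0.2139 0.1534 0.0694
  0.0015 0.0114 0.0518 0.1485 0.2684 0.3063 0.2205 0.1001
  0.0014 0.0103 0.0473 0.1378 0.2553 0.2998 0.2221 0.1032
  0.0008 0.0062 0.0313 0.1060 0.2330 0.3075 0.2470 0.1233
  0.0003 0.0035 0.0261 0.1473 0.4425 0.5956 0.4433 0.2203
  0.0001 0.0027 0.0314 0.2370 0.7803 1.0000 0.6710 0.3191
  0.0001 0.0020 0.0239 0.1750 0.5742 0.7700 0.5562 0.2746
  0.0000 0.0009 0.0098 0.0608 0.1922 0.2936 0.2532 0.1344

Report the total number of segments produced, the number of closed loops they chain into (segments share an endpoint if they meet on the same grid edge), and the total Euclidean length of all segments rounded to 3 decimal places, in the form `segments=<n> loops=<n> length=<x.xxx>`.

cell (4,3): code 0100 → (4.798,4.000)–(5.000,3.874)
cell (4,4): code 1100 → (4.288,5.000)–(4.798,4.000)
cell (4,5): code 1000 → (5.000,5.875)–(4.288,5.000)
cell (5,3): code 0010 → (5.000,3.874)–(5.331,4.000)
cell (5,4): code 0111 → (5.331,4.000)–(6.000,4.704)
cell (5,5): code 1001 → (6.000,5.271)–(5.000,5.875)
cell (6,4): code 0010 → (6.000,4.704)–(6.122,5.000)
cell (6,5): code 0001 → (6.122,5.000)–(6.000,5.271)
total: 8 segments, chained into 1 closed loop(s), length Σ = 5.600193

segments=8 loops=1 length=5.600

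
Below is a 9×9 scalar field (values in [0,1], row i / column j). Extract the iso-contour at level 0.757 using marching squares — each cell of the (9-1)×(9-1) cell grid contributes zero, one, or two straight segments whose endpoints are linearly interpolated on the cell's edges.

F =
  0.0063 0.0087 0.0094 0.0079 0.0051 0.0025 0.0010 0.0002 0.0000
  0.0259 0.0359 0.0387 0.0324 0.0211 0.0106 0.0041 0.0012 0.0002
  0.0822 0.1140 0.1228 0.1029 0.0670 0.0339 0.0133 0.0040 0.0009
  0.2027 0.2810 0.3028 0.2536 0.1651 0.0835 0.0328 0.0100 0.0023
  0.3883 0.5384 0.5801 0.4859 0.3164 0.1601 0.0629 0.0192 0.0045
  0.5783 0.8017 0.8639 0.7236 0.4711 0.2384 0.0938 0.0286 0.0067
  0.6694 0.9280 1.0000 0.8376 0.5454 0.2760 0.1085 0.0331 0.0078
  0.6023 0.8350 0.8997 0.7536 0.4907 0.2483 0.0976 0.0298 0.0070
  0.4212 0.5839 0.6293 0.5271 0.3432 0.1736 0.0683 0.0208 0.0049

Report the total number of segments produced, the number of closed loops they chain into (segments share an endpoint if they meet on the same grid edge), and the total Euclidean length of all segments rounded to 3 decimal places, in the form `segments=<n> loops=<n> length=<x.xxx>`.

cell (4,0): code 0100 → (4.830,1.000)–(5.000,0.800)
cell (4,1): code 1100 → (4.623,2.000)–(4.830,1.000)
cell (4,2): code 1000 → (5.000,2.762)–(4.623,2.000)
cell (5,0): code 0110 → (5.000,0.800)–(6.000,0.339)
cell (5,2): code 1101 → (5.293,3.000)–(5.000,2.762)
cell (5,3): code 1000 → (6.000,3.276)–(5.293,3.000)
cell (6,0): code 0110 → (6.000,0.339)–(7.000,0.665)
cell (6,2): code 1011 → (7.000,2.977)–(6.960,3.000)
cell (6,3): code 0001 → (6.960,3.000)–(6.000,3.276)
cell (7,0): code 0010 → (7.000,0.665)–(7.311,1.000)
cell (7,1): code 0011 → (7.311,1.000)–(7.528,2.000)
cell (7,2): code 0001 → (7.528,2.000)–(7.000,2.977)
total: 12 segments, chained into 1 closed loop(s), length Σ = 9.058556

segments=12 loops=1 length=9.059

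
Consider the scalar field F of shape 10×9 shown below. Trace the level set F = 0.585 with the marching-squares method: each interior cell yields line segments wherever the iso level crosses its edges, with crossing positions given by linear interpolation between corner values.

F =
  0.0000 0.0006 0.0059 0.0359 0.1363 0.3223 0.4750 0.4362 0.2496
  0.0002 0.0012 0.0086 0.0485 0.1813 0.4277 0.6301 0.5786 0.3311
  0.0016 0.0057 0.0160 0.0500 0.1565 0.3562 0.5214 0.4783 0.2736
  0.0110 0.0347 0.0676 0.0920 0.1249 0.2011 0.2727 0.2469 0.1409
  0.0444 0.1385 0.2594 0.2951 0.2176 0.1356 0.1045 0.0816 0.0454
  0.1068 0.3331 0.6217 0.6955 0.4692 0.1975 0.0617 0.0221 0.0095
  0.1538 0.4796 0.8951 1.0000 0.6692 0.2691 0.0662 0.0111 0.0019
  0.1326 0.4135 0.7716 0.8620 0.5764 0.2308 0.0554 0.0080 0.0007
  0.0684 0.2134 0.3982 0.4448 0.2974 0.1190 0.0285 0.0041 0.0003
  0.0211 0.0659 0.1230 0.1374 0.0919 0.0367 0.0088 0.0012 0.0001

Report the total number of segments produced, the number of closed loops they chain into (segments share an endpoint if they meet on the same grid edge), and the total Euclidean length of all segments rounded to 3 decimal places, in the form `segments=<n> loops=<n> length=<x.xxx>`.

cell (0,5): code 0100 → (0.709,6.000)–(1.000,5.777)
cell (0,6): code 1000 → (1.000,6.876)–(0.709,6.000)
cell (1,5): code 0010 → (1.000,5.777)–(1.415,6.000)
cell (1,6): code 0001 → (1.415,6.000)–(1.000,6.876)
cell (4,1): code 0100 → (4.899,2.000)–(5.000,1.873)
cell (4,2): code 1100 → (4.724,3.000)–(4.899,2.000)
cell (4,3): code 1000 → (5.000,3.488)–(4.724,3.000)
cell (5,1): code 0110 → (5.000,1.873)–(6.000,1.254)
cell (5,3): code 1101 → (5.579,4.000)–(5.000,3.488)
cell (5,4): code 1000 → (6.000,4.210)–(5.579,4.000)
cell (6,1): code 0110 → (6.000,1.254)–(7.000,1.479)
cell (6,3): code 1011 → (7.000,3.970)–(6.907,4.000)
cell (6,4): code 0001 → (6.907,4.000)–(6.000,4.210)
cell (7,1): code 0010 → (7.000,1.479)–(7.500,2.000)
cell (7,2): code 0011 → (7.500,2.000)–(7.664,3.000)
cell (7,3): code 0001 → (7.664,3.000)–(7.000,3.970)
total: 16 segments, chained into 2 closed loop(s), length Σ = 11.851894

segments=16 loops=2 length=11.852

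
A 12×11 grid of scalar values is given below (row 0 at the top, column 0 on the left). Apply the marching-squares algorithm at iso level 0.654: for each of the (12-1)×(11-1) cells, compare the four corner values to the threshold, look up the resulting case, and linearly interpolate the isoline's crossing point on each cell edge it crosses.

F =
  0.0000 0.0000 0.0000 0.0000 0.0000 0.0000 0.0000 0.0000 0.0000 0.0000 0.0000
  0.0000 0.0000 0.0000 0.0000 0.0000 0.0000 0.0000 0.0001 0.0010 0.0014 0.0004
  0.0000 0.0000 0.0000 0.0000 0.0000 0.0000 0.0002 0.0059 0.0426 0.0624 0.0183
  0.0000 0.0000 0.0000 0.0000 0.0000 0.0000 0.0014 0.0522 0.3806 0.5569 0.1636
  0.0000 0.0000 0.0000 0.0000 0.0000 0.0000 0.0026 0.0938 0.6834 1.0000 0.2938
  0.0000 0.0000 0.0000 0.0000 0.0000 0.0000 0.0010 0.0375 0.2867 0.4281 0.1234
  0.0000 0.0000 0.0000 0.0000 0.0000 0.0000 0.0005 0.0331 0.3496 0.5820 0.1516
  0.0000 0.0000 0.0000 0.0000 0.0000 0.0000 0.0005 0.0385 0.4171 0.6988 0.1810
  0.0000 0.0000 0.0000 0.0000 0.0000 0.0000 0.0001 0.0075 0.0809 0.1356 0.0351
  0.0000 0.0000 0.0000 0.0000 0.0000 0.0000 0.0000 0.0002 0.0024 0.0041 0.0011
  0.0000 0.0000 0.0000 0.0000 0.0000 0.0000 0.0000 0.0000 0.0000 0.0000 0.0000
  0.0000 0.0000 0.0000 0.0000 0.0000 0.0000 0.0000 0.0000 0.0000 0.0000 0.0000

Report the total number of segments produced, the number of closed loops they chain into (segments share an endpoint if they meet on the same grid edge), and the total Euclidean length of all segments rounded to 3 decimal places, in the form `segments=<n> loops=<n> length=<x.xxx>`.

segments=10 loops=2 length=5.346

cell (3,7): code 0100 → (3.903,8.000)–(4.000,7.950)
cell (3,8): code 1100 → (3.219,9.000)–(3.903,8.000)
cell (3,9): code 1000 → (4.000,9.490)–(3.219,9.000)
cell (4,7): code 0010 → (4.000,7.950)–(4.074,8.000)
cell (4,8): code 0011 → (4.074,8.000)–(4.605,9.000)
cell (4,9): code 0001 → (4.605,9.000)–(4.000,9.490)
cell (6,8): code 0100 → (6.616,9.000)–(7.000,8.841)
cell (6,9): code 1000 → (7.000,9.087)–(6.616,9.000)
cell (7,8): code 0010 → (7.000,8.841)–(7.080,9.000)
cell (7,9): code 0001 → (7.080,9.000)–(7.000,9.087)
total: 10 segments, chained into 2 closed loop(s), length Σ = 5.346201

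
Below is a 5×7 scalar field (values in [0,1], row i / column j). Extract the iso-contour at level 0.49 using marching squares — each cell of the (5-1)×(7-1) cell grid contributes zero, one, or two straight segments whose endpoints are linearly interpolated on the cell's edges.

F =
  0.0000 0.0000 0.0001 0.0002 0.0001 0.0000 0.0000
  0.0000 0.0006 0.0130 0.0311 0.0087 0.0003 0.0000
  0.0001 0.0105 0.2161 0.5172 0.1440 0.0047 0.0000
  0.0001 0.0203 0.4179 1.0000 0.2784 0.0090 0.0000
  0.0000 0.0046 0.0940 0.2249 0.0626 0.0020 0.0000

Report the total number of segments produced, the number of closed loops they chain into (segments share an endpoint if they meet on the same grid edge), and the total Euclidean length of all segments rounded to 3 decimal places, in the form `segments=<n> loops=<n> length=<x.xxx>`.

segments=6 loops=1 length=4.715

cell (1,2): code 0100 → (1.944,3.000)–(2.000,2.910)
cell (1,3): code 1000 → (2.000,3.073)–(1.944,3.000)
cell (2,2): code 0110 → (2.000,2.910)–(3.000,2.124)
cell (2,3): code 1001 → (3.000,3.707)–(2.000,3.073)
cell (3,2): code 0010 → (3.000,2.124)–(3.658,3.000)
cell (3,3): code 0001 → (3.658,3.000)–(3.000,3.707)
total: 6 segments, chained into 1 closed loop(s), length Σ = 4.715263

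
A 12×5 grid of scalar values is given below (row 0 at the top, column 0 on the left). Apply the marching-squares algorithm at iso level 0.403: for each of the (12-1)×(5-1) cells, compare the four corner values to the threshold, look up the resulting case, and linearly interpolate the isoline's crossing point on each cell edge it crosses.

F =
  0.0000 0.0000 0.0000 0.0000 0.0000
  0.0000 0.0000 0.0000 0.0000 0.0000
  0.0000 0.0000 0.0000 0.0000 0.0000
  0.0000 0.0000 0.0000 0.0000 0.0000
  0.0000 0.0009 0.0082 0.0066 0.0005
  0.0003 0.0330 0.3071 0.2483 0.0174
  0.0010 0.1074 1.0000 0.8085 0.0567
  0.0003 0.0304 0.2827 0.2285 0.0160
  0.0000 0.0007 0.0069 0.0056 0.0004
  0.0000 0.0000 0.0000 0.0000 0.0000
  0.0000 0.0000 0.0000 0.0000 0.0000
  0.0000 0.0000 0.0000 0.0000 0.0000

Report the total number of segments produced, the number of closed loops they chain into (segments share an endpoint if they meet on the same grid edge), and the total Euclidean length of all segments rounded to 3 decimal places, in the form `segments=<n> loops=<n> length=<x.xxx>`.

cell (5,1): code 0100 → (5.138,2.000)–(6.000,1.331)
cell (5,2): code 1100 → (5.276,3.000)–(5.138,2.000)
cell (5,3): code 1000 → (6.000,3.539)–(5.276,3.000)
cell (6,1): code 0010 → (6.000,1.331)–(6.832,2.000)
cell (6,2): code 0011 → (6.832,2.000)–(6.699,3.000)
cell (6,3): code 0001 → (6.699,3.000)–(6.000,3.539)
total: 6 segments, chained into 1 closed loop(s), length Σ = 5.962443

segments=6 loops=1 length=5.962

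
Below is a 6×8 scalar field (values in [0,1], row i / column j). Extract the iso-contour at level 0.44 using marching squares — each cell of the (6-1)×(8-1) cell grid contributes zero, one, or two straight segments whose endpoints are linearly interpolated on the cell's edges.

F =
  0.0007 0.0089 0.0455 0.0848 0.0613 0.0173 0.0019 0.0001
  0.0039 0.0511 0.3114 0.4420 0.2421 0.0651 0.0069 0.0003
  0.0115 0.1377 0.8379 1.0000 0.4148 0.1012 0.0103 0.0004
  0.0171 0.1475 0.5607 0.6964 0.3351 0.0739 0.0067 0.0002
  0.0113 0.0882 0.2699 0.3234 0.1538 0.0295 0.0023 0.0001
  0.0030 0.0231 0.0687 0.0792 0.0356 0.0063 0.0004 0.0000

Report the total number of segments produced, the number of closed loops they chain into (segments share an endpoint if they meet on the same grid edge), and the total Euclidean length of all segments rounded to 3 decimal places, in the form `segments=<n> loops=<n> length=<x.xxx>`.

cell (0,2): code 0100 → (0.994,3.000)–(1.000,2.985)
cell (0,3): code 1000 → (1.000,3.010)–(0.994,3.000)
cell (1,1): code 0100 → (1.244,2.000)–(2.000,1.432)
cell (1,2): code 1110 → (1.000,2.985)–(1.244,2.000)
cell (1,3): code 1001 → (2.000,3.957)–(1.000,3.010)
cell (2,1): code 0110 → (2.000,1.432)–(3.000,1.708)
cell (2,3): code 1001 → (3.000,3.710)–(2.000,3.957)
cell (3,1): code 0010 → (3.000,1.708)–(3.415,2.000)
cell (3,2): code 0011 → (3.415,2.000)–(3.687,3.000)
cell (3,3): code 0001 → (3.687,3.000)–(3.000,3.710)
total: 10 segments, chained into 1 closed loop(s), length Σ = 7.964570

segments=10 loops=1 length=7.965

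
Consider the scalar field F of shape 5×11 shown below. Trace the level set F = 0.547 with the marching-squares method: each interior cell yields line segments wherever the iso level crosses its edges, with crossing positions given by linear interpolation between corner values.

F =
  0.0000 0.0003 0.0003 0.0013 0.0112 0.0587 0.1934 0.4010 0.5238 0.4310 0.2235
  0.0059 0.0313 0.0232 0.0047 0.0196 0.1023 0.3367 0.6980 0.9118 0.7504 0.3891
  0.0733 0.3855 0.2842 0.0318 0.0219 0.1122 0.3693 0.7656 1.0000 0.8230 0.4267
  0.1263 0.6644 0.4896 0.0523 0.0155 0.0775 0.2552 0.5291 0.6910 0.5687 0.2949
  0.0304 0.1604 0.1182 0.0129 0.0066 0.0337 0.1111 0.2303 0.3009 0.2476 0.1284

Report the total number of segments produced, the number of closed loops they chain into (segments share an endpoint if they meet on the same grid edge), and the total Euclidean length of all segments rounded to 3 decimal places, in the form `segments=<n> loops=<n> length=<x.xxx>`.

cell (0,6): code 0100 → (0.492,7.000)–(1.000,6.582)
cell (0,7): code 1100 → (0.060,8.000)–(0.492,7.000)
cell (0,8): code 1100 → (0.363,9.000)–(0.060,8.000)
cell (0,9): code 1000 → (1.000,9.563)–(0.363,9.000)
cell (1,6): code 0110 → (1.000,6.582)–(2.000,6.448)
cell (1,9): code 1001 → (2.000,9.696)–(1.000,9.563)
cell (2,0): code 0100 → (2.579,1.000)–(3.000,0.782)
cell (2,1): code 1000 → (3.000,1.672)–(2.579,1.000)
cell (2,6): code 0010 → (2.000,6.448)–(2.924,7.000)
cell (2,7): code 0111 → (2.924,7.000)–(3.000,7.111)
cell (2,9): code 1001 → (3.000,9.079)–(2.000,9.696)
cell (3,0): code 0010 → (3.000,0.782)–(3.233,1.000)
cell (3,1): code 0001 → (3.233,1.000)–(3.000,1.672)
cell (3,7): code 0010 → (3.000,7.111)–(3.369,8.000)
cell (3,8): code 0011 → (3.369,8.000)–(3.068,9.000)
cell (3,9): code 0001 → (3.068,9.000)–(3.000,9.079)
total: 16 segments, chained into 2 closed loop(s), length Σ = 12.454058

segments=16 loops=2 length=12.454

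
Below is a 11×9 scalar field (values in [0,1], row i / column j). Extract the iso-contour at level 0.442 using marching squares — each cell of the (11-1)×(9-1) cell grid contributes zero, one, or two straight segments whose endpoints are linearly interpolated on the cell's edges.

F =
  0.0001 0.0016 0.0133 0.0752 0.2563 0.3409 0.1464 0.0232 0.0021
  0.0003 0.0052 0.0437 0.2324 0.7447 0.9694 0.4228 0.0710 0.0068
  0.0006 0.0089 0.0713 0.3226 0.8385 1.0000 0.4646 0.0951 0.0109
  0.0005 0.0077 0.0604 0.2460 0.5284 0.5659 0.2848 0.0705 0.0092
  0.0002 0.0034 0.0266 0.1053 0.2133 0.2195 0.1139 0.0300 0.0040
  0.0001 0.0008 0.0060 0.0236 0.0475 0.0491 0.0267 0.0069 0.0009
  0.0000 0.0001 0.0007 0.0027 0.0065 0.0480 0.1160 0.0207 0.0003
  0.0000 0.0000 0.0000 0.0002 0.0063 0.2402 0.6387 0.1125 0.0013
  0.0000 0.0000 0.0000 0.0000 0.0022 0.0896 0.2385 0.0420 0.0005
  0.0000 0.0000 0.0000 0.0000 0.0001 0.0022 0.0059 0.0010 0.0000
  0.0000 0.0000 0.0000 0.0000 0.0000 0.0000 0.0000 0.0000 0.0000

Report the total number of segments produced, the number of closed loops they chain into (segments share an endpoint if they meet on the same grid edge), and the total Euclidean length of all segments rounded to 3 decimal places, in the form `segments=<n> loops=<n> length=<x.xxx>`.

segments=16 loops=2 length=11.906

cell (0,3): code 0100 → (0.380,4.000)–(1.000,3.409)
cell (0,4): code 1100 → (0.161,5.000)–(0.380,4.000)
cell (0,5): code 1000 → (1.000,5.965)–(0.161,5.000)
cell (1,3): code 0110 → (1.000,3.409)–(2.000,3.231)
cell (1,5): code 1101 → (1.459,6.000)–(1.000,5.965)
cell (1,6): code 1000 → (2.000,6.061)–(1.459,6.000)
cell (2,3): code 0110 → (2.000,3.231)–(3.000,3.694)
cell (2,5): code 1011 → (3.000,5.441)–(2.126,6.000)
cell (2,6): code 0001 → (2.126,6.000)–(2.000,6.061)
cell (3,3): code 0010 → (3.000,3.694)–(3.274,4.000)
cell (3,4): code 0011 → (3.274,4.000)–(3.358,5.000)
cell (3,5): code 0001 → (3.358,5.000)–(3.000,5.441)
cell (6,5): code 0100 → (6.624,6.000)–(7.000,5.506)
cell (6,6): code 1000 → (7.000,6.374)–(6.624,6.000)
cell (7,5): code 0010 → (7.000,5.506)–(7.492,6.000)
cell (7,6): code 0001 → (7.492,6.000)–(7.000,6.374)
total: 16 segments, chained into 2 closed loop(s), length Σ = 11.905869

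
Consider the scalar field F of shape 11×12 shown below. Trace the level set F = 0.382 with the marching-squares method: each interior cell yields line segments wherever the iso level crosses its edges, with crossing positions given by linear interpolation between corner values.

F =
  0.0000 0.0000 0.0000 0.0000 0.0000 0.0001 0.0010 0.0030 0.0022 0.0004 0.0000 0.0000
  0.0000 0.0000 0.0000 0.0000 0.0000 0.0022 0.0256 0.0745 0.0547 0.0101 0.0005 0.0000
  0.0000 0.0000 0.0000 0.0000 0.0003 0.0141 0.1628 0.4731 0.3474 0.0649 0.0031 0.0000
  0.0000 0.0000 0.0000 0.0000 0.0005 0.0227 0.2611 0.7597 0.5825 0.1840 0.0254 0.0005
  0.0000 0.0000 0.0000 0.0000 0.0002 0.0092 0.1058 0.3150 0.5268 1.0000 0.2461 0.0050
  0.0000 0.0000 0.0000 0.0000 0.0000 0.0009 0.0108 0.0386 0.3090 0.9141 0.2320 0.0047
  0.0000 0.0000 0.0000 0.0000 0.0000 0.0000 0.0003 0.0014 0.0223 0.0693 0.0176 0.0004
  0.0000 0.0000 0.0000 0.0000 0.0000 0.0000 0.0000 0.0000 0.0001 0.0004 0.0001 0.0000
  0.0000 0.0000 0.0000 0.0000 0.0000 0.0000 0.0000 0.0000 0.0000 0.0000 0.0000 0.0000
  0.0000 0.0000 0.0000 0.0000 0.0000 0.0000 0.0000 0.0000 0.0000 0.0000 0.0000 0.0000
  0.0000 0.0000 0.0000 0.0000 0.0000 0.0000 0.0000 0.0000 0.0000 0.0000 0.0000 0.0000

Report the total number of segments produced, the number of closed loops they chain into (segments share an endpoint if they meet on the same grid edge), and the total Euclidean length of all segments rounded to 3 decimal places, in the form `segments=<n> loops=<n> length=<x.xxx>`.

segments=14 loops=1 length=11.089

cell (1,6): code 0100 → (1.771,7.000)–(2.000,6.706)
cell (1,7): code 1000 → (2.000,7.725)–(1.771,7.000)
cell (2,6): code 0110 → (2.000,6.706)–(3.000,6.242)
cell (2,7): code 1101 → (2.147,8.000)–(2.000,7.725)
cell (2,8): code 1000 → (3.000,8.503)–(2.147,8.000)
cell (3,6): code 0010 → (3.000,6.242)–(3.849,7.000)
cell (3,7): code 0111 → (3.849,7.000)–(4.000,7.316)
cell (3,8): code 1101 → (3.243,9.000)–(3.000,8.503)
cell (3,9): code 1000 → (4.000,9.820)–(3.243,9.000)
cell (4,7): code 0010 → (4.000,7.316)–(4.665,8.000)
cell (4,8): code 0111 → (4.665,8.000)–(5.000,8.121)
cell (4,9): code 1001 → (5.000,9.780)–(4.000,9.820)
cell (5,8): code 0010 → (5.000,8.121)–(5.630,9.000)
cell (5,9): code 0001 → (5.630,9.000)–(5.000,9.780)
total: 14 segments, chained into 1 closed loop(s), length Σ = 11.089036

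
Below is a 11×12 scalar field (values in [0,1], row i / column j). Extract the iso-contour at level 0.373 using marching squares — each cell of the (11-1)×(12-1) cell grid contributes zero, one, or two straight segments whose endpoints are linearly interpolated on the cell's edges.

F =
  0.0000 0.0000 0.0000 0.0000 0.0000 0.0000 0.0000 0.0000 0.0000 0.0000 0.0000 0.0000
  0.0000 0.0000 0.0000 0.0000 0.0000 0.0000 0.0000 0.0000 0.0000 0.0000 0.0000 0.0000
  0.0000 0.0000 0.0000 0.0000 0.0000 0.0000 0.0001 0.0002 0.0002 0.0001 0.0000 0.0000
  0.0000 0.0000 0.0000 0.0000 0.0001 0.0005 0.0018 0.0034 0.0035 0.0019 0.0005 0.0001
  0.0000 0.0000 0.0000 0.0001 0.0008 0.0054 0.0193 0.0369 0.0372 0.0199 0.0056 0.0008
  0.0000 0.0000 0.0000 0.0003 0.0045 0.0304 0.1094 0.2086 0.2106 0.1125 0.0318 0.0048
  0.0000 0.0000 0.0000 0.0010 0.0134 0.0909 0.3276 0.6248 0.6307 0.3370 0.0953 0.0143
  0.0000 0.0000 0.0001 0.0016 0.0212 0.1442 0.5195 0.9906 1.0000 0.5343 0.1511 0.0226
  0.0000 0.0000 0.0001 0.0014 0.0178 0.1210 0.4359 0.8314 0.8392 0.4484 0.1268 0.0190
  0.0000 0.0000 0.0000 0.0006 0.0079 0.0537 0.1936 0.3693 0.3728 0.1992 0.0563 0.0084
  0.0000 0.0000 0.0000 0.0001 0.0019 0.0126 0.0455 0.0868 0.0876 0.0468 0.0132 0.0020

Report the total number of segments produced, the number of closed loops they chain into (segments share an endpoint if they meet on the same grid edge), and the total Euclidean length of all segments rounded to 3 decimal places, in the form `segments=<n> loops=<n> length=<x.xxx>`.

segments=14 loops=1 length=11.594

cell (5,6): code 0100 → (5.395,7.000)–(6.000,6.153)
cell (5,7): code 1100 → (5.387,8.000)–(5.395,7.000)
cell (5,8): code 1000 → (6.000,8.877)–(5.387,8.000)
cell (6,5): code 0100 → (6.237,6.000)–(7.000,5.610)
cell (6,6): code 1110 → (6.000,6.153)–(6.237,6.000)
cell (6,8): code 1101 → (6.182,9.000)–(6.000,8.877)
cell (6,9): code 1000 → (7.000,9.421)–(6.182,9.000)
cell (7,5): code 0110 → (7.000,5.610)–(8.000,5.800)
cell (7,9): code 1001 → (8.000,9.234)–(7.000,9.421)
cell (8,5): code 0010 → (8.000,5.800)–(8.260,6.000)
cell (8,6): code 0011 → (8.260,6.000)–(8.992,7.000)
cell (8,7): code 0011 → (8.992,7.000)–(9.000,8.000)
cell (8,8): code 0011 → (9.000,8.000)–(8.303,9.000)
cell (8,9): code 0001 → (8.303,9.000)–(8.000,9.234)
total: 14 segments, chained into 1 closed loop(s), length Σ = 11.594145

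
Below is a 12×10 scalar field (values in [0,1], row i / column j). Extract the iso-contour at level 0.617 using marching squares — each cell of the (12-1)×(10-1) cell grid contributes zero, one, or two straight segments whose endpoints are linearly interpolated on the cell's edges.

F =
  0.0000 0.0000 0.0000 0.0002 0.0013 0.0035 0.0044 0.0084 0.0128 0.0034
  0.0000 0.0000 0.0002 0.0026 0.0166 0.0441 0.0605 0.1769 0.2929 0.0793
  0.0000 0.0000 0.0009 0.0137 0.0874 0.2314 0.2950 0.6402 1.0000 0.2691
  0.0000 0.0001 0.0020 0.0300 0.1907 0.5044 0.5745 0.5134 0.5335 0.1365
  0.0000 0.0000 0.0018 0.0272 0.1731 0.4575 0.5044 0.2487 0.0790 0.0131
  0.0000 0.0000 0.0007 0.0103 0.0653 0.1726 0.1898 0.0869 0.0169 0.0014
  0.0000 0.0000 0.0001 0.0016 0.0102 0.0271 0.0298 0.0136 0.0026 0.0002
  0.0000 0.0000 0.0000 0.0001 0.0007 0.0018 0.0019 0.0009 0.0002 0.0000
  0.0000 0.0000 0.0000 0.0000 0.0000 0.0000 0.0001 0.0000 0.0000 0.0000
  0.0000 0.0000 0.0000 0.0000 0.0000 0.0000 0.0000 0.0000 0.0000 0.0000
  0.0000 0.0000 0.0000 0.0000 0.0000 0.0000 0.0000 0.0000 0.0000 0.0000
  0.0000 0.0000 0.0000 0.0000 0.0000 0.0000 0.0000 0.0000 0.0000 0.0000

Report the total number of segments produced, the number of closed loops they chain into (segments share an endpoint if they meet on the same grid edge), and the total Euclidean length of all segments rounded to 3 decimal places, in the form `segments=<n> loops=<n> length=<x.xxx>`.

segments=6 loops=1 length=4.307

cell (1,6): code 0100 → (1.950,7.000)–(2.000,6.933)
cell (1,7): code 1100 → (1.458,8.000)–(1.950,7.000)
cell (1,8): code 1000 → (2.000,8.524)–(1.458,8.000)
cell (2,6): code 0010 → (2.000,6.933)–(2.183,7.000)
cell (2,7): code 0011 → (2.183,7.000)–(2.821,8.000)
cell (2,8): code 0001 → (2.821,8.000)–(2.000,8.524)
total: 6 segments, chained into 1 closed loop(s), length Σ = 4.306854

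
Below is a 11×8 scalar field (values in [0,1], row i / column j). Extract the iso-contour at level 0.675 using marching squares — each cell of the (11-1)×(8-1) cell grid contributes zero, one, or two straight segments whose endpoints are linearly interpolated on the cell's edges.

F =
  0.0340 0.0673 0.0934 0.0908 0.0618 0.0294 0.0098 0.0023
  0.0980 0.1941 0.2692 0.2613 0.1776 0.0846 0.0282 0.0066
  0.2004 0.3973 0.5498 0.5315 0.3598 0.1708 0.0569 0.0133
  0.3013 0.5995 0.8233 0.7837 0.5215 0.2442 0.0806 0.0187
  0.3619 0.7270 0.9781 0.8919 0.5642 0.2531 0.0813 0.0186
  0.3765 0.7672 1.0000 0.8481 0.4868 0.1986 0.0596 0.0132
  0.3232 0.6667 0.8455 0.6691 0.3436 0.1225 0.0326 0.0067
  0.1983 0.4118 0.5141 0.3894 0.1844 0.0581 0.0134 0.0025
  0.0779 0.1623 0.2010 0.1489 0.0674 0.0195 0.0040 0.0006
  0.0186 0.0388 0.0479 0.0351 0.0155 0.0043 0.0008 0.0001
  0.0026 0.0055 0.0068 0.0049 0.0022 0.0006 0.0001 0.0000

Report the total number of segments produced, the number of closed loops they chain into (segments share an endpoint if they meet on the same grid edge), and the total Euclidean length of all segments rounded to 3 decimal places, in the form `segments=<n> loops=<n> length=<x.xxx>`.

cell (2,1): code 0100 → (2.458,2.000)–(3.000,1.337)
cell (2,2): code 1100 → (2.569,3.000)–(2.458,2.000)
cell (2,3): code 1000 → (3.000,3.415)–(2.569,3.000)
cell (3,0): code 0100 → (3.592,1.000)–(4.000,0.858)
cell (3,1): code 1110 → (3.000,1.337)–(3.592,1.000)
cell (3,3): code 1001 → (4.000,3.662)–(3.000,3.415)
cell (4,0): code 0110 → (4.000,0.858)–(5.000,0.764)
cell (4,3): code 1001 → (5.000,3.479)–(4.000,3.662)
cell (5,0): code 0010 → (5.000,0.764)–(5.917,1.000)
cell (5,1): code 0111 → (5.917,1.000)–(6.000,1.046)
cell (5,2): code 1011 → (6.000,2.967)–(5.967,3.000)
cell (5,3): code 0001 → (5.967,3.000)–(5.000,3.479)
cell (6,1): code 0010 → (6.000,1.046)–(6.514,2.000)
cell (6,2): code 0001 → (6.514,2.000)–(6.000,2.967)
total: 14 segments, chained into 1 closed loop(s), length Σ = 10.971643

segments=14 loops=1 length=10.972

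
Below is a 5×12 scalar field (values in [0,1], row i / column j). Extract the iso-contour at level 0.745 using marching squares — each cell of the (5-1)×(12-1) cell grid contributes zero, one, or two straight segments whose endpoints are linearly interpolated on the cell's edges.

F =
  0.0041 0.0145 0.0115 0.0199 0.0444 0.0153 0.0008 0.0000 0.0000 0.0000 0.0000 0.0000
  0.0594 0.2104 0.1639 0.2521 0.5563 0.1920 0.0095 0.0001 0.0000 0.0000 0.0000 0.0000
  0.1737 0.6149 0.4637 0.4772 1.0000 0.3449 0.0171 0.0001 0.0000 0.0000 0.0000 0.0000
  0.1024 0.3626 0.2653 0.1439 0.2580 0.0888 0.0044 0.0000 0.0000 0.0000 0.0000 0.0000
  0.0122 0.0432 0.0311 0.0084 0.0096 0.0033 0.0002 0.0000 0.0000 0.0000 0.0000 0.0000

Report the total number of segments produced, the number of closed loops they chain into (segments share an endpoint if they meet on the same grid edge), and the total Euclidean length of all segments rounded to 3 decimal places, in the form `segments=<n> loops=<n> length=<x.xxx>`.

segments=4 loops=1 length=2.564

cell (1,3): code 0100 → (1.425,4.000)–(2.000,3.512)
cell (1,4): code 1000 → (2.000,4.389)–(1.425,4.000)
cell (2,3): code 0010 → (2.000,3.512)–(2.344,4.000)
cell (2,4): code 0001 → (2.344,4.000)–(2.000,4.389)
total: 4 segments, chained into 1 closed loop(s), length Σ = 2.563843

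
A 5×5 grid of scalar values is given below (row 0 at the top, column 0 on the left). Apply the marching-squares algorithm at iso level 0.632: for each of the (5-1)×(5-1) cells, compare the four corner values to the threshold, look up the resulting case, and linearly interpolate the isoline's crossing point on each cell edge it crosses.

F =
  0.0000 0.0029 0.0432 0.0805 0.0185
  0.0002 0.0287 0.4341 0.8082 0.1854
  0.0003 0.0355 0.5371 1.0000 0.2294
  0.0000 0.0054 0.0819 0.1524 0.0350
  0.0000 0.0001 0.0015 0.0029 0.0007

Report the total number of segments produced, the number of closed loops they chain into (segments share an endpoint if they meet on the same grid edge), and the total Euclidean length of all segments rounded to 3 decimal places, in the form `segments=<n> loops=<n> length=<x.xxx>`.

cell (0,2): code 0100 → (0.758,3.000)–(1.000,2.529)
cell (0,3): code 1000 → (1.000,3.283)–(0.758,3.000)
cell (1,2): code 0110 → (1.000,2.529)–(2.000,2.205)
cell (1,3): code 1001 → (2.000,3.478)–(1.000,3.283)
cell (2,2): code 0010 → (2.000,2.205)–(2.434,3.000)
cell (2,3): code 0001 → (2.434,3.000)–(2.000,3.478)
total: 6 segments, chained into 1 closed loop(s), length Σ = 4.523145

segments=6 loops=1 length=4.523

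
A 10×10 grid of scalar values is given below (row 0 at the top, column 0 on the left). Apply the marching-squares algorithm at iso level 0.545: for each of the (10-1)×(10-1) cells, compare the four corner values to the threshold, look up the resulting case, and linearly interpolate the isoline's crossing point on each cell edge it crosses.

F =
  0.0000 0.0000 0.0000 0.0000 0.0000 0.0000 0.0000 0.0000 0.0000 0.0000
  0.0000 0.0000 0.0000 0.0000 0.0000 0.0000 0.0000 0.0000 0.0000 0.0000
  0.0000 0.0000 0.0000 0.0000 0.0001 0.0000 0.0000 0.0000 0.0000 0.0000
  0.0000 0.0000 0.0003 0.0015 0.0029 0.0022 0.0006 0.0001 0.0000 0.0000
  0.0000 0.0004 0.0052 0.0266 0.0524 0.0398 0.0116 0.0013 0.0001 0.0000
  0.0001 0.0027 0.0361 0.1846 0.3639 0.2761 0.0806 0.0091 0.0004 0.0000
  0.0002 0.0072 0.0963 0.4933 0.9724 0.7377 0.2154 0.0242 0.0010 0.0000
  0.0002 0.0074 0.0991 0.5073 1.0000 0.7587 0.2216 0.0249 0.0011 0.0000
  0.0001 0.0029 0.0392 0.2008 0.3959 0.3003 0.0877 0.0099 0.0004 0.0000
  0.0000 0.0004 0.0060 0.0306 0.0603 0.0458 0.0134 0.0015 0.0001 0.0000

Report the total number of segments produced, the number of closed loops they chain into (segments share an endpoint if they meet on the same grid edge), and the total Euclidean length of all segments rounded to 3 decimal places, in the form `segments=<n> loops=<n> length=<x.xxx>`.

cell (5,3): code 0100 → (5.298,4.000)–(6.000,3.108)
cell (5,4): code 1100 → (5.583,5.000)–(5.298,4.000)
cell (5,5): code 1000 → (6.000,5.369)–(5.583,5.000)
cell (6,3): code 0110 → (6.000,3.108)–(7.000,3.077)
cell (6,5): code 1001 → (7.000,5.398)–(6.000,5.369)
cell (7,3): code 0010 → (7.000,3.077)–(7.753,4.000)
cell (7,4): code 0011 → (7.753,4.000)–(7.466,5.000)
cell (7,5): code 0001 → (7.466,5.000)–(7.000,5.398)
total: 8 segments, chained into 1 closed loop(s), length Σ = 7.578199

segments=8 loops=1 length=7.578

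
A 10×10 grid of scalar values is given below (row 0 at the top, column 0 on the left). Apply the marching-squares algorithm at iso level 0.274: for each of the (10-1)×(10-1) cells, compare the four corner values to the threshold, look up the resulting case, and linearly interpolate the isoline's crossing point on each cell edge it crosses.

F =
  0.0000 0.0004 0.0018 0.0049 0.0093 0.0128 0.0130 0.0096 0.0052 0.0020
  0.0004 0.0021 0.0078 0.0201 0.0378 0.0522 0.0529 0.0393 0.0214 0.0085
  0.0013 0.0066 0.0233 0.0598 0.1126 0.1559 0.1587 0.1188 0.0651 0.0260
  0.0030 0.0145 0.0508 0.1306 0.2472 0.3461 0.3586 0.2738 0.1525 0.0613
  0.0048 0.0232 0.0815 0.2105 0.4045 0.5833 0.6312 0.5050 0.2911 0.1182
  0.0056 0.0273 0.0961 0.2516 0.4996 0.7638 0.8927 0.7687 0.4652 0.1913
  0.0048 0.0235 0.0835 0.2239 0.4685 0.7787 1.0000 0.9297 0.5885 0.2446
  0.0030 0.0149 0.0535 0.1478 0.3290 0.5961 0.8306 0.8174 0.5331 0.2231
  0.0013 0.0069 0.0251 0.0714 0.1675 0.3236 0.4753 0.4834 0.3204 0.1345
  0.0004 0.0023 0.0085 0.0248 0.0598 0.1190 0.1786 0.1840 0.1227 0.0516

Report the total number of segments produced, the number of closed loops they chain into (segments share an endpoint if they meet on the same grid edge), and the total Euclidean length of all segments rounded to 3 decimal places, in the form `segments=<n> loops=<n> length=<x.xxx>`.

segments=22 loops=1 length=18.625

cell (2,4): code 0100 → (2.621,5.000)–(3.000,4.271)
cell (2,5): code 1100 → (2.577,6.000)–(2.621,5.000)
cell (2,6): code 1000 → (3.000,6.998)–(2.577,6.000)
cell (3,3): code 0100 → (3.170,4.000)–(4.000,3.327)
cell (3,4): code 1110 → (3.000,4.271)–(3.170,4.000)
cell (3,6): code 1101 → (3.001,7.000)–(3.000,6.998)
cell (3,7): code 1100 → (3.877,8.000)–(3.001,7.000)
cell (3,8): code 1000 → (4.000,8.099)–(3.877,8.000)
cell (4,3): code 0110 → (4.000,3.327)–(5.000,3.090)
cell (4,8): code 1001 → (5.000,8.698)–(4.000,8.099)
cell (5,3): code 0110 → (5.000,3.090)–(6.000,3.205)
cell (5,8): code 1001 → (6.000,8.915)–(5.000,8.698)
cell (6,3): code 0110 → (6.000,3.205)–(7.000,3.696)
cell (6,8): code 1001 → (7.000,8.836)–(6.000,8.915)
cell (7,3): code 0010 → (7.000,3.696)–(7.341,4.000)
cell (7,4): code 0111 → (7.341,4.000)–(8.000,4.682)
cell (7,8): code 1001 → (8.000,8.250)–(7.000,8.836)
cell (8,4): code 0010 → (8.000,4.682)–(8.242,5.000)
cell (8,5): code 0011 → (8.242,5.000)–(8.678,6.000)
cell (8,6): code 0011 → (8.678,6.000)–(8.699,7.000)
cell (8,7): code 0011 → (8.699,7.000)–(8.235,8.000)
cell (8,8): code 0001 → (8.235,8.000)–(8.000,8.250)
total: 22 segments, chained into 1 closed loop(s), length Σ = 18.625318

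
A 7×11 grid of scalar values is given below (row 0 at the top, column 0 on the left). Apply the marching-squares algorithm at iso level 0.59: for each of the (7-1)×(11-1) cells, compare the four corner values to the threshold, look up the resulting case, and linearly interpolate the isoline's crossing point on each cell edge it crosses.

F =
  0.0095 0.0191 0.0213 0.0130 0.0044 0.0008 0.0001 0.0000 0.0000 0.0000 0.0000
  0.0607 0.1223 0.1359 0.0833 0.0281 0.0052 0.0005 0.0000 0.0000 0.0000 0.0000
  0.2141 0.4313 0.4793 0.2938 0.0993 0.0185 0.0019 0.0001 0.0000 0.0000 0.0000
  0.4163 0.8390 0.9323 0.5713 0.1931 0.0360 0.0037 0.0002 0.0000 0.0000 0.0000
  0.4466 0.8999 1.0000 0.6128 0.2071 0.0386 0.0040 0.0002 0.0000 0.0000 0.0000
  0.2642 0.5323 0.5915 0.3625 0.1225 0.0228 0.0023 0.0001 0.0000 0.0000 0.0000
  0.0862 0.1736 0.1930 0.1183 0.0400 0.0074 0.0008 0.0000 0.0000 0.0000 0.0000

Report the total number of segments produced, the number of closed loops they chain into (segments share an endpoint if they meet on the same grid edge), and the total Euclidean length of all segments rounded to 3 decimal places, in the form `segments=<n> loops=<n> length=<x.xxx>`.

cell (2,0): code 0100 → (2.389,1.000)–(3.000,0.411)
cell (2,1): code 1100 → (2.244,2.000)–(2.389,1.000)
cell (2,2): code 1000 → (3.000,2.948)–(2.244,2.000)
cell (3,0): code 0110 → (3.000,0.411)–(4.000,0.316)
cell (3,2): code 1101 → (3.451,3.000)–(3.000,2.948)
cell (3,3): code 1000 → (4.000,3.056)–(3.451,3.000)
cell (4,0): code 0010 → (4.000,0.316)–(4.843,1.000)
cell (4,1): code 0111 → (4.843,1.000)–(5.000,1.975)
cell (4,2): code 1011 → (5.000,2.007)–(4.091,3.000)
cell (4,3): code 0001 → (4.091,3.000)–(4.000,3.056)
cell (5,1): code 0010 → (5.000,1.975)–(5.004,2.000)
cell (5,2): code 0001 → (5.004,2.000)–(5.000,2.007)
total: 12 segments, chained into 1 closed loop(s), length Σ = 8.641054

segments=12 loops=1 length=8.641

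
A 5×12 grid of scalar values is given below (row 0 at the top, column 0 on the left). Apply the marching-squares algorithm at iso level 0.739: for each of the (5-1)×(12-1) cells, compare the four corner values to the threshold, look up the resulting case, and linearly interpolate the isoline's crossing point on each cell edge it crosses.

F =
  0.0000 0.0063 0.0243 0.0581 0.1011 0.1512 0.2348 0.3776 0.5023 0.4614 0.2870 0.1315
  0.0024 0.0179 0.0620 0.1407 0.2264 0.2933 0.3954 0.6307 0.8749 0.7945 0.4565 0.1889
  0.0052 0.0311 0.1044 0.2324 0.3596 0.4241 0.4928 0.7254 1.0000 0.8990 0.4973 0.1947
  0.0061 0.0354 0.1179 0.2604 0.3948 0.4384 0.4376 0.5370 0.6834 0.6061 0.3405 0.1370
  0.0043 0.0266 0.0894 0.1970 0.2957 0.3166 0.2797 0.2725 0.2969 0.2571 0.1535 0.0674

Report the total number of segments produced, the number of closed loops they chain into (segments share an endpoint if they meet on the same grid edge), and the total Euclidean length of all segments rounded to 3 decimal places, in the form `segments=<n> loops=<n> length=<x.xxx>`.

cell (0,7): code 0100 → (0.635,8.000)–(1.000,7.443)
cell (0,8): code 1100 → (0.833,9.000)–(0.635,8.000)
cell (0,9): code 1000 → (1.000,9.164)–(0.833,9.000)
cell (1,7): code 0110 → (1.000,7.443)–(2.000,7.050)
cell (1,9): code 1001 → (2.000,9.398)–(1.000,9.164)
cell (2,7): code 0010 → (2.000,7.050)–(2.824,8.000)
cell (2,8): code 0011 → (2.824,8.000)–(2.546,9.000)
cell (2,9): code 0001 → (2.546,9.000)–(2.000,9.398)
total: 8 segments, chained into 1 closed loop(s), length Σ = 6.992780

segments=8 loops=1 length=6.993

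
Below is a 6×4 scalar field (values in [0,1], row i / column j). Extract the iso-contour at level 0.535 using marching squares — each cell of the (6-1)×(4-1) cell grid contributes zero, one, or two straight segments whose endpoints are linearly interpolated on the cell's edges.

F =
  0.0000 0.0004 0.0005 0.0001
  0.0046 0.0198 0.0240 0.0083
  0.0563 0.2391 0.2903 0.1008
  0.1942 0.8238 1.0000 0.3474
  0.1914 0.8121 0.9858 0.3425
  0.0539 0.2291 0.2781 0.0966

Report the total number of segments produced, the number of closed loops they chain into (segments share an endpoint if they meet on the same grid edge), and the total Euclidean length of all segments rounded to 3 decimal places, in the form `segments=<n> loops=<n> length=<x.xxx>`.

cell (2,0): code 0100 → (2.506,1.000)–(3.000,0.541)
cell (2,1): code 1100 → (2.345,2.000)–(2.506,1.000)
cell (2,2): code 1000 → (3.000,2.713)–(2.345,2.000)
cell (3,0): code 0110 → (3.000,0.541)–(4.000,0.554)
cell (3,2): code 1001 → (4.000,2.701)–(3.000,2.713)
cell (4,0): code 0010 → (4.000,0.554)–(4.475,1.000)
cell (4,1): code 0011 → (4.475,1.000)–(4.637,2.000)
cell (4,2): code 0001 → (4.637,2.000)–(4.000,2.701)
total: 8 segments, chained into 1 closed loop(s), length Σ = 7.267207

segments=8 loops=1 length=7.267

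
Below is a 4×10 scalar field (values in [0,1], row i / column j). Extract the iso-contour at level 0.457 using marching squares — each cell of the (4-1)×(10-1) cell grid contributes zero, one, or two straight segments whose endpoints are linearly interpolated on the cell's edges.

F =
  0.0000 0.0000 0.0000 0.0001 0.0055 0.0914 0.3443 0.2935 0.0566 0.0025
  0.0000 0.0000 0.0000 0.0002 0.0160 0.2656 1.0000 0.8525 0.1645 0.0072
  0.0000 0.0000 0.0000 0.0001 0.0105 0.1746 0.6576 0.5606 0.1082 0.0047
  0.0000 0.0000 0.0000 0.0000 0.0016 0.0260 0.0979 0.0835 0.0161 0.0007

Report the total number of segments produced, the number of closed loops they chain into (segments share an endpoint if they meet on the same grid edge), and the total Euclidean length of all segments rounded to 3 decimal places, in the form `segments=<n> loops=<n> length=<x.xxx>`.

segments=8 loops=1 length=7.012

cell (0,5): code 0100 → (0.172,6.000)–(1.000,5.261)
cell (0,6): code 1100 → (0.292,7.000)–(0.172,6.000)
cell (0,7): code 1000 → (1.000,7.575)–(0.292,7.000)
cell (1,5): code 0110 → (1.000,5.261)–(2.000,5.585)
cell (1,7): code 1001 → (2.000,7.229)–(1.000,7.575)
cell (2,5): code 0010 → (2.000,5.585)–(2.358,6.000)
cell (2,6): code 0011 → (2.358,6.000)–(2.217,7.000)
cell (2,7): code 0001 → (2.217,7.000)–(2.000,7.229)
total: 8 segments, chained into 1 closed loop(s), length Σ = 7.012436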